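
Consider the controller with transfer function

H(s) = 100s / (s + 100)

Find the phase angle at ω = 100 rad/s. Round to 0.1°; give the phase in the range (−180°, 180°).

At s = jω = j100:
zero at origin: s = j100 → |·| = 100, ∠ = 90.00°
pole (s+100): 100 + j100 → |·| = √(100²+100²) = √20000 ≈ 141.42, ∠ = arctan(100/100) ≈ 45.00°
∠H = 90.00° − 45.00° = 45.00°

45.0°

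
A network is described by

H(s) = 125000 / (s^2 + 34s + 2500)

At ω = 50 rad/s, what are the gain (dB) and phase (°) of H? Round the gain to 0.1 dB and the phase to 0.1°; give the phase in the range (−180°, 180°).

37.3 dB, -90.0°

At s = jω = j50:
quadratic: (j50)² + 34·j50 + 2500 = 0 + j1700 → |·| ≈ 1700, ∠ ≈ 90.00°
|H| = 125000 / 1700 ≈ 73.529
Gain = 20 log₁₀(73.529) ≈ 37.33 dB
∠H = 0.00° − 90.00° = -90.00°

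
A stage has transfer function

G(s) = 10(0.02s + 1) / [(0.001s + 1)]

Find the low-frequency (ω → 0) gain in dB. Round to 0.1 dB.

20.0 dB

G(0) = 10 · 1 / 1 = 10
20 log₁₀(10) ≈ 20.00 dB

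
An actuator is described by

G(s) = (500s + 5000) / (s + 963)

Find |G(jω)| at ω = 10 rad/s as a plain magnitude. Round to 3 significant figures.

Substitute s = j10:
Numerator: 500(j10) + 5000 = 5000 + j5000
Denominator: (j10) + 963 = 963 + j10
|N| = √(5000² + 5000²) ≈ 7071.1, ∠N ≈ 45.00°
|D| = √(963² + 10²) ≈ 963.05, ∠D ≈ 0.59°
|G| = 7071.1 / 963.05 ≈ 7.3424

7.34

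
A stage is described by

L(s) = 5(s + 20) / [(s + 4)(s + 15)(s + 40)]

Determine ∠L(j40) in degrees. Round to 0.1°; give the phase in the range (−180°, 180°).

At s = jω = j40:
zero (s+20): 20 + j40 → |·| = √(20²+40²) = √2000 ≈ 44.721, ∠ = arctan(40/20) ≈ 63.43°
pole (s+4): 4 + j40 → |·| = √(4²+40²) = √1616 ≈ 40.2, ∠ = arctan(40/4) ≈ 84.29°
pole (s+15): 15 + j40 → |·| = √(15²+40²) = √1825 ≈ 42.72, ∠ = arctan(40/15) ≈ 69.44°
pole (s+40): 40 + j40 → |·| = √(40²+40²) = √3200 ≈ 56.569, ∠ = arctan(40/40) ≈ 45.00°
∠L = 63.43° − 198.73° = -135.30°

-135.3°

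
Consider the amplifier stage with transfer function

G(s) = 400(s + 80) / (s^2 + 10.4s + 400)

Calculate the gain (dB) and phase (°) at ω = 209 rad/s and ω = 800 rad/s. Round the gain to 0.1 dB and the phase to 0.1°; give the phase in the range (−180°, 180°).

ω = 209: 6.3 dB, -108.1°; ω = 800: -6.0 dB, -95.0°

At s = jω = j209:
zero (s+80): 80 + j209 → |·| = √(80²+209²) = √50081 ≈ 223.79, ∠ = arctan(209/80) ≈ 69.05°
quadratic: (j209)² + 10.4·j209 + 400 = -43281 + j2173.6 → |·| ≈ 43336, ∠ ≈ 177.12°
|G| = 400 · 223.79 / 43336 ≈ 2.0656
Gain = 20 log₁₀(2.0656) ≈ 6.30 dB
∠G = 69.05° − 177.12° = -108.07°

At s = jω = j800:
zero (s+80): 80 + j800 → |·| = √(80²+800²) = √646400 ≈ 803.99, ∠ = arctan(800/80) ≈ 84.29°
quadratic: (j800)² + 10.4·j800 + 400 = -639600 + j8320 → |·| ≈ 6.3965e+05, ∠ ≈ 179.25°
|G| = 400 · 803.99 / 6.3965e+05 ≈ 0.50277
Gain = 20 log₁₀(0.50277) ≈ -5.97 dB
∠G = 84.29° − 179.25° = -94.96°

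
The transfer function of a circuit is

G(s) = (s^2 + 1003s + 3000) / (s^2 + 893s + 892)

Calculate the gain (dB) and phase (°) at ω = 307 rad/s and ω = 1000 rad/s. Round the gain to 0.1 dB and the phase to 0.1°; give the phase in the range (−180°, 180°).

ω = 307: 0.9 dB, -2.3°; ω = 1000: 0.5 dB, -3.4°

Substitute s = j307:
Numerator: (j307)^2 + 1003(j307) + 3000 = -91249 + j307921
Denominator: (j307)^2 + 893(j307) + 892 = -93357 + j274151
|N| = √(91249² + 307921²) ≈ 3.2116e+05, ∠N ≈ 106.51°
|D| = √(93357² + 274151²) ≈ 2.8961e+05, ∠D ≈ 108.81°
|G| = 3.2116e+05 / 2.8961e+05 ≈ 1.1089
Gain = 20 log₁₀(1.1089) ≈ 0.90 dB
∠G = 106.51° − 108.81° = -2.30°

Substitute s = j1000:
Numerator: (j1000)^2 + 1003(j1000) + 3000 = -997000 + j1003000
Denominator: (j1000)^2 + 893(j1000) + 892 = -999108 + j893000
|N| = √(997000² + 1003000²) ≈ 1.4142e+06, ∠N ≈ 134.83°
|D| = √(999108² + 893000²) ≈ 1.34e+06, ∠D ≈ 138.21°
|G| = 1.4142e+06 / 1.34e+06 ≈ 1.0554
Gain = 20 log₁₀(1.0554) ≈ 0.47 dB
∠G = 134.83° − 138.21° = -3.38°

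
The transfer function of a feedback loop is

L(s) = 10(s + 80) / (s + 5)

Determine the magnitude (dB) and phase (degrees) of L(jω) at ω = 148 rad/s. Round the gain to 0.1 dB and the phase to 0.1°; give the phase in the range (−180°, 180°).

21.1 dB, -26.5°

At s = jω = j148:
zero (s+80): 80 + j148 → |·| = √(80²+148²) = √28304 ≈ 168.24, ∠ = arctan(148/80) ≈ 61.61°
pole (s+5): 5 + j148 → |·| = √(5²+148²) = √21929 ≈ 148.08, ∠ = arctan(148/5) ≈ 88.07°
|L| = 10 · 168.24 / 148.08 ≈ 11.361
Gain = 20 log₁₀(11.361) ≈ 21.11 dB
∠L = 61.61° − 88.07° = -26.46°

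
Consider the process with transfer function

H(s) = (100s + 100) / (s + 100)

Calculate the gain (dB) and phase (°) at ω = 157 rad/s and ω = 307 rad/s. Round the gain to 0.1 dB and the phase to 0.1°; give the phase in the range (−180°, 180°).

Substitute s = j157:
Numerator: 100(j157) + 100 = 100 + j15700
Denominator: (j157) + 100 = 100 + j157
|N| = √(100² + 15700²) ≈ 15700, ∠N ≈ 89.64°
|D| = √(100² + 157²) ≈ 186.14, ∠D ≈ 57.51°
|H| = 15700 / 186.14 ≈ 84.345
Gain = 20 log₁₀(84.345) ≈ 38.52 dB
∠H = 89.64° − 57.51° = 32.13°

Substitute s = j307:
Numerator: 100(j307) + 100 = 100 + j30700
Denominator: (j307) + 100 = 100 + j307
|N| = √(100² + 30700²) ≈ 30700, ∠N ≈ 89.81°
|D| = √(100² + 307²) ≈ 322.88, ∠D ≈ 71.96°
|H| = 30700 / 322.88 ≈ 95.082
Gain = 20 log₁₀(95.082) ≈ 39.56 dB
∠H = 89.81° − 71.96° = 17.85°

ω = 157: 38.5 dB, 32.1°; ω = 307: 39.6 dB, 17.9°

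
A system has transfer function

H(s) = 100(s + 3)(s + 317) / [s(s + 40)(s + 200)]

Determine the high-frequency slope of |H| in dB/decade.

Each pole contributes −20 dB/decade at high frequency; each zero contributes +20 dB/decade.
Net: 2 zero(s) − 3 pole(s) → -20 dB/decade.

-20 dB/decade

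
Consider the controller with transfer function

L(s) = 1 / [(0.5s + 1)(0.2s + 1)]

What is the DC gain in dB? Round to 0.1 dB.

0.0 dB

L(0) = 1 · 1 / 1 = 1
20 log₁₀(1) ≈ 0.00 dB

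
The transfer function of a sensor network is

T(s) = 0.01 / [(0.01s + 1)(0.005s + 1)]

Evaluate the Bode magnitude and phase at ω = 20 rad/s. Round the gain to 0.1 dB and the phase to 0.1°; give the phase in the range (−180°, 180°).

-40.2 dB, -17.0°

At ω = 20 rad/s:
pole (1 + j20·0.01) = 1 + j0.2 → |·| ≈ 1.0198, ∠ ≈ 11.31°
pole (1 + j20·0.005) = 1 + j0.1 → |·| ≈ 1.005, ∠ ≈ 5.71°
|T| = 0.01 · 1 / (1.0198 · 1.005) ≈ 0.0097571
Gain = 20 log₁₀(0.0097571) ≈ -40.21 dB
∠T = (0°) − (11.31° + 5.71°) = -17.02°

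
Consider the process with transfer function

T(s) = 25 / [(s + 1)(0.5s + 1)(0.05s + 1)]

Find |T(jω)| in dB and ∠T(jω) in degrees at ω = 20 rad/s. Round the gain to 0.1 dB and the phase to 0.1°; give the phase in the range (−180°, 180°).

At ω = 20 rad/s:
pole (1 + j20·1) = 1 + j20 → |·| ≈ 20.025, ∠ ≈ 87.14°
pole (1 + j20·0.5) = 1 + j10 → |·| ≈ 10.05, ∠ ≈ 84.29°
pole (1 + j20·0.05) = 1 + j1 → |·| ≈ 1.4142, ∠ ≈ 45.00°
|T| = 25 · 1 / (20.025 · 10.05 · 1.4142) ≈ 0.08784
Gain = 20 log₁₀(0.08784) ≈ -21.13 dB
∠T = (0°) − (87.14° + 84.29° + 45.00°) = -216.43° ≡ 143.57° (principal value)

-21.1 dB, 143.6°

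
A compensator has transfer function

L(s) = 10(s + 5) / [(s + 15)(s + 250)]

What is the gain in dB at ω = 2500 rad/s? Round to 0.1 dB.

-48.0 dB

At s = jω = j2500:
zero (s+5): 5 + j2500 → |·| = √(5²+2500²) = √6250025 ≈ 2500, ∠ = arctan(2500/5) ≈ 89.89°
pole (s+15): 15 + j2500 → |·| = √(15²+2500²) = √6250225 ≈ 2500, ∠ = arctan(2500/15) ≈ 89.66°
pole (s+250): 250 + j2500 → |·| = √(250²+2500²) = √6312500 ≈ 2512.5, ∠ = arctan(2500/250) ≈ 84.29°
|L| = 10 · 2500 / 6.2812e+06 ≈ 0.0039801
Gain = 20 log₁₀(0.0039801) ≈ -48.00 dB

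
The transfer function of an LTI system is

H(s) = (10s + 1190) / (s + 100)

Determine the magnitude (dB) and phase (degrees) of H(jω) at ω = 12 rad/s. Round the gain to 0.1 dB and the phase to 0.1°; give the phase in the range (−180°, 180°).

21.5 dB, -1.1°

Substitute s = j12:
Numerator: 10(j12) + 1190 = 1190 + j120
Denominator: (j12) + 100 = 100 + j12
|N| = √(1190² + 120²) ≈ 1196, ∠N ≈ 5.76°
|D| = √(100² + 12²) ≈ 100.72, ∠D ≈ 6.84°
|H| = 1196 / 100.72 ≈ 11.875
Gain = 20 log₁₀(11.875) ≈ 21.49 dB
∠H = 5.76° − 6.84° = -1.08°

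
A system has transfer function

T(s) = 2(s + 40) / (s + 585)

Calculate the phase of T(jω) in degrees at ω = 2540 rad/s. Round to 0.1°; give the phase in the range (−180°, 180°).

12.1°

At s = jω = j2540:
zero (s+40): 40 + j2540 → |·| = √(40²+2540²) = √6453200 ≈ 2540.3, ∠ = arctan(2540/40) ≈ 89.10°
pole (s+585): 585 + j2540 → |·| = √(585²+2540²) = √6793825 ≈ 2606.5, ∠ = arctan(2540/585) ≈ 77.03°
∠T = 89.10° − 77.03° = 12.07°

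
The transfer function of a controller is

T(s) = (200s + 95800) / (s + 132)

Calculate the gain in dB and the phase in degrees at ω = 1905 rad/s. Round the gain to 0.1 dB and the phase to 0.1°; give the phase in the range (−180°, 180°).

Substitute s = j1905:
Numerator: 200(j1905) + 95800 = 95800 + j381000
Denominator: (j1905) + 132 = 132 + j1905
|N| = √(95800² + 381000²) ≈ 3.9286e+05, ∠N ≈ 75.89°
|D| = √(132² + 1905²) ≈ 1909.6, ∠D ≈ 86.04°
|T| = 3.9286e+05 / 1909.6 ≈ 205.73
Gain = 20 log₁₀(205.73) ≈ 46.27 dB
∠T = 75.89° − 86.04° = -10.15°

46.3 dB, -10.2°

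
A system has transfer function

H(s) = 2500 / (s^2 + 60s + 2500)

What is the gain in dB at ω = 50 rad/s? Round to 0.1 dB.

-1.6 dB

At s = jω = j50:
quadratic: (j50)² + 60·j50 + 2500 = 0 + j3000 → |·| ≈ 3000, ∠ ≈ 90.00°
|H| = 2500 / 3000 ≈ 0.83333
Gain = 20 log₁₀(0.83333) ≈ -1.58 dB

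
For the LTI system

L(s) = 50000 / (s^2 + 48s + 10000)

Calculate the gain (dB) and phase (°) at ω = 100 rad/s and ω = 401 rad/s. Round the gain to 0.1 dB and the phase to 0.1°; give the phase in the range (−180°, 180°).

At s = jω = j100:
quadratic: (j100)² + 48·j100 + 10000 = 0 + j4800 → |·| ≈ 4800, ∠ ≈ 90.00°
|L| = 50000 / 4800 ≈ 10.417
Gain = 20 log₁₀(10.417) ≈ 20.35 dB
∠L = 0.00° − 90.00° = -90.00°

At s = jω = j401:
quadratic: (j401)² + 48·j401 + 10000 = -150801 + j19248 → |·| ≈ 1.5202e+05, ∠ ≈ 172.73°
|L| = 50000 / 1.5202e+05 ≈ 0.3289
Gain = 20 log₁₀(0.3289) ≈ -9.66 dB
∠L = 0.00° − 172.73° = -172.73°

ω = 100: 20.4 dB, -90.0°; ω = 401: -9.7 dB, -172.7°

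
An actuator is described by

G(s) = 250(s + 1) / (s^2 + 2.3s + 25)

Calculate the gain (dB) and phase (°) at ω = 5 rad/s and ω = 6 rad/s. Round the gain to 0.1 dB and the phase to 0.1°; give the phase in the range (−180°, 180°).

ω = 5: 40.9 dB, -11.3°; ω = 6: 38.7 dB, -48.0°

At s = jω = j5:
zero (s+1): 1 + j5 → |·| = √(1²+5²) = √26 ≈ 5.099, ∠ = arctan(5/1) ≈ 78.69°
quadratic: (j5)² + 2.3·j5 + 25 = 0 + j11.5 → |·| ≈ 11.5, ∠ ≈ 90.00°
|G| = 250 · 5.099 / 11.5 ≈ 110.85
Gain = 20 log₁₀(110.85) ≈ 40.89 dB
∠G = 78.69° − 90.00° = -11.31°

At s = jω = j6:
zero (s+1): 1 + j6 → |·| = √(1²+6²) = √37 ≈ 6.0828, ∠ = arctan(6/1) ≈ 80.54°
quadratic: (j6)² + 2.3·j6 + 25 = -11 + j13.8 → |·| ≈ 17.648, ∠ ≈ 128.56°
|G| = 250 · 6.0828 / 17.648 ≈ 86.168
Gain = 20 log₁₀(86.168) ≈ 38.71 dB
∠G = 80.54° − 128.56° = -48.02°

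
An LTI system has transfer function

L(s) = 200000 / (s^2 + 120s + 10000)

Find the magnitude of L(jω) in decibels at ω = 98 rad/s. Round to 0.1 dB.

24.6 dB

At s = jω = j98:
quadratic: (j98)² + 120·j98 + 10000 = 396 + j11760 → |·| ≈ 11767, ∠ ≈ 88.07°
|L| = 200000 / 11767 ≈ 16.997
Gain = 20 log₁₀(16.997) ≈ 24.61 dB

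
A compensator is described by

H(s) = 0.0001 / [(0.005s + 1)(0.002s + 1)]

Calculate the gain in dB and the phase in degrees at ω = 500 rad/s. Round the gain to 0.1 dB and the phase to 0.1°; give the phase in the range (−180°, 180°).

-91.6 dB, -113.2°

At ω = 500 rad/s:
pole (1 + j500·0.005) = 1 + j2.5 → |·| ≈ 2.6926, ∠ ≈ 68.20°
pole (1 + j500·0.002) = 1 + j1 → |·| ≈ 1.4142, ∠ ≈ 45.00°
|H| = 0.0001 · 1 / (2.6926 · 1.4142) ≈ 2.6261e-05
Gain = 20 log₁₀(2.6261e-05) ≈ -91.61 dB
∠H = (0°) − (68.20° + 45.00°) = -113.20°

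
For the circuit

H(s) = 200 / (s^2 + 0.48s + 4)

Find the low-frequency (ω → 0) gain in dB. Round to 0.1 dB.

H(0) = 200 / 4 = 50
20 log₁₀(50) ≈ 33.98 dB

34.0 dB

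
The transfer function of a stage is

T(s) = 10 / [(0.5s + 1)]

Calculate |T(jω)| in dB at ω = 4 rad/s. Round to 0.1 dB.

At ω = 4 rad/s:
pole (1 + j4·0.5) = 1 + j2 → |·| ≈ 2.2361, ∠ ≈ 63.43°
|T| = 10 · 1 / (2.2361) ≈ 4.4721
Gain = 20 log₁₀(4.4721) ≈ 13.01 dB

13.0 dB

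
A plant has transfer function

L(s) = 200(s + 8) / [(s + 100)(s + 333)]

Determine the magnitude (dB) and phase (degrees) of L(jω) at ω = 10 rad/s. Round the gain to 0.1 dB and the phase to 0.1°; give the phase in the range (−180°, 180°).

At s = jω = j10:
zero (s+8): 8 + j10 → |·| = √(8²+10²) = √164 ≈ 12.806, ∠ = arctan(10/8) ≈ 51.34°
pole (s+100): 100 + j10 → |·| = √(100²+10²) = √10100 ≈ 100.5, ∠ = arctan(10/100) ≈ 5.71°
pole (s+333): 333 + j10 → |·| = √(333²+10²) = √110989 ≈ 333.15, ∠ = arctan(10/333) ≈ 1.72°
|L| = 200 · 12.806 / 33482 ≈ 0.076495
Gain = 20 log₁₀(0.076495) ≈ -22.33 dB
∠L = 51.34° − 7.43° = 43.91°

-22.3 dB, 43.9°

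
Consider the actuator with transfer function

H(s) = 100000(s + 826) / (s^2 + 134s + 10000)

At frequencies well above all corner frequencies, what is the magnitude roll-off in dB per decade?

Each pole contributes −20 dB/decade at high frequency; each zero contributes +20 dB/decade.
Net: 1 zero(s) − 2 pole(s) → -20 dB/decade.

-20 dB/decade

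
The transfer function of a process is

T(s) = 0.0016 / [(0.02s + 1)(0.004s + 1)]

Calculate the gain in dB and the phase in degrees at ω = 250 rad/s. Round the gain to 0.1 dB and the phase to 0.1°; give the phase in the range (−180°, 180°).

At ω = 250 rad/s:
pole (1 + j250·0.02) = 1 + j5 → |·| ≈ 5.099, ∠ ≈ 78.69°
pole (1 + j250·0.004) = 1 + j1 → |·| ≈ 1.4142, ∠ ≈ 45.00°
|T| = 0.0016 · 1 / (5.099 · 1.4142) ≈ 0.00022188
Gain = 20 log₁₀(0.00022188) ≈ -73.08 dB
∠T = (0°) − (78.69° + 45.00°) = -123.69°

-73.1 dB, -123.7°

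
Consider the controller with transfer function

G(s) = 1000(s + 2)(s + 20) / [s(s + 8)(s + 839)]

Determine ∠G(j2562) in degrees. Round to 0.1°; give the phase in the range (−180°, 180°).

At s = jω = j2562:
zero (s+2): 2 + j2562 → |·| = √(2²+2562²) = √6563848 ≈ 2562, ∠ = arctan(2562/2) ≈ 89.96°
zero (s+20): 20 + j2562 → |·| = √(20²+2562²) = √6564244 ≈ 2562.1, ∠ = arctan(2562/20) ≈ 89.55°
pole (s+8): 8 + j2562 → |·| = √(8²+2562²) = √6563908 ≈ 2562, ∠ = arctan(2562/8) ≈ 89.82°
pole (s+839): 839 + j2562 → |·| = √(839²+2562²) = √7267765 ≈ 2695.9, ∠ = arctan(2562/839) ≈ 71.87°
pole at origin: |s| = 2562, ∠ = 90.00° (in denominator)
∠G = 179.51° − 251.69° = -72.18°

-72.2°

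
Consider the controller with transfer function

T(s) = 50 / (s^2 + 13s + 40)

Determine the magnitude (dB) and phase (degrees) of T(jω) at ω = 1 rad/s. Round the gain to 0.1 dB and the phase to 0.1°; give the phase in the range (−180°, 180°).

1.7 dB, -18.4°

Substitute s = j1:
Numerator: 50 = 50 + j0
Denominator: (j1)^2 + 13(j1) + 40 = 39 + j13
|N| = √(50² + 0²) ≈ 50, ∠N ≈ 0.00°
|D| = √(39² + 13²) ≈ 41.11, ∠D ≈ 18.43°
|T| = 50 / 41.11 ≈ 1.2162
Gain = 20 log₁₀(1.2162) ≈ 1.70 dB
∠T = 0.00° − 18.43° = -18.43°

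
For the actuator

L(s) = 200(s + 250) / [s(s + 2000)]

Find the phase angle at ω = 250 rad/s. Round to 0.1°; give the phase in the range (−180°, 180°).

At s = jω = j250:
zero (s+250): 250 + j250 → |·| = √(250²+250²) = √125000 ≈ 353.55, ∠ = arctan(250/250) ≈ 45.00°
pole (s+2000): 2000 + j250 → |·| = √(2000²+250²) = √4062500 ≈ 2015.6, ∠ = arctan(250/2000) ≈ 7.13°
pole at origin: |s| = 250, ∠ = 90.00° (in denominator)
∠L = 45.00° − 97.13° = -52.13°

-52.1°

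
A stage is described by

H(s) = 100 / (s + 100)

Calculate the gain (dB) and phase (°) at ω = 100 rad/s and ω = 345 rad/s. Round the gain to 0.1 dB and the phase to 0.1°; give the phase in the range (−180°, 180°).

Substitute s = j100:
Numerator: 100 = 100 + j0
Denominator: (j100) + 100 = 100 + j100
|N| = √(100² + 0²) ≈ 100, ∠N ≈ 0.00°
|D| = √(100² + 100²) ≈ 141.42, ∠D ≈ 45.00°
|H| = 100 / 141.42 ≈ 0.70711
Gain = 20 log₁₀(0.70711) ≈ -3.01 dB
∠H = 0.00° − 45.00° = -45.00°

Substitute s = j345:
Numerator: 100 = 100 + j0
Denominator: (j345) + 100 = 100 + j345
|N| = √(100² + 0²) ≈ 100, ∠N ≈ 0.00°
|D| = √(100² + 345²) ≈ 359.2, ∠D ≈ 73.84°
|H| = 100 / 359.2 ≈ 0.2784
Gain = 20 log₁₀(0.2784) ≈ -11.11 dB
∠H = 0.00° − 73.84° = -73.84°

ω = 100: -3.0 dB, -45.0°; ω = 345: -11.1 dB, -73.8°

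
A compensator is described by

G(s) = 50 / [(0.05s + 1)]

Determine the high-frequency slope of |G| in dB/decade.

Each pole contributes −20 dB/decade at high frequency; each zero contributes +20 dB/decade.
Net: 0 zero(s) − 1 pole(s) → -20 dB/decade.

-20 dB/decade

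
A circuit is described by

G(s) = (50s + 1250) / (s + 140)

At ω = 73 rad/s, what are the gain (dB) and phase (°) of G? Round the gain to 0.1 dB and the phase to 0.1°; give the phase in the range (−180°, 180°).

27.8 dB, 43.6°

Substitute s = j73:
Numerator: 50(j73) + 1250 = 1250 + j3650
Denominator: (j73) + 140 = 140 + j73
|N| = √(1250² + 3650²) ≈ 3858.1, ∠N ≈ 71.10°
|D| = √(140² + 73²) ≈ 157.89, ∠D ≈ 27.54°
|G| = 3858.1 / 157.89 ≈ 24.435
Gain = 20 log₁₀(24.435) ≈ 27.76 dB
∠G = 71.10° − 27.54° = 43.56°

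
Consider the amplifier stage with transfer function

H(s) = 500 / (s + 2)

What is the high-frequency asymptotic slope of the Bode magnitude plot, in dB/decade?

-20 dB/decade

Each pole contributes −20 dB/decade at high frequency; each zero contributes +20 dB/decade.
Net: 0 zero(s) − 1 pole(s) → -20 dB/decade.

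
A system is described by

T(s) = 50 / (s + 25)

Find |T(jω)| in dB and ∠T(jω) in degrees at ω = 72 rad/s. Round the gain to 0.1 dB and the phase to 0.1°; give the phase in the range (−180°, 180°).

-3.7 dB, -70.9°

At s = jω = j72:
pole (s+25): 25 + j72 → |·| = √(25²+72²) = √5809 ≈ 76.217, ∠ = arctan(72/25) ≈ 70.85°
|T| = 50 / 76.217 ≈ 0.65602
Gain = 20 log₁₀(0.65602) ≈ -3.66 dB
∠T = 0.00° − 70.85° = -70.85°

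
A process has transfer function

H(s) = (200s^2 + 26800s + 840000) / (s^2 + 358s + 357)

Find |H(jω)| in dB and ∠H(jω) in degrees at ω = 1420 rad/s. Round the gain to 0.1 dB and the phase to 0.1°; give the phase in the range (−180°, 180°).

Substitute s = j1420:
Numerator: 200(j1420)^2 + 26800(j1420) + 840000 = -402440000 + j38056000
Denominator: (j1420)^2 + 358(j1420) + 357 = -2016043 + j508360
|N| = √(402440000² + 38056000²) ≈ 4.0424e+08, ∠N ≈ 174.60°
|D| = √(2016043² + 508360²) ≈ 2.0791e+06, ∠D ≈ 165.85°
|H| = 4.0424e+08 / 2.0791e+06 ≈ 194.43
Gain = 20 log₁₀(194.43) ≈ 45.78 dB
∠H = 174.60° − 165.85° = 8.75°

45.8 dB, 8.8°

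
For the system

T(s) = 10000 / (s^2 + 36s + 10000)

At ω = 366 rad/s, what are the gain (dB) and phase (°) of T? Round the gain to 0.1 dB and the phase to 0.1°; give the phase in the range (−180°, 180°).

At s = jω = j366:
quadratic: (j366)² + 36·j366 + 10000 = -123956 + j13176 → |·| ≈ 1.2465e+05, ∠ ≈ 173.93°
|T| = 10000 / 1.2465e+05 ≈ 0.080225
Gain = 20 log₁₀(0.080225) ≈ -21.91 dB
∠T = 0.00° − 173.93° = -173.93°

-21.9 dB, -173.9°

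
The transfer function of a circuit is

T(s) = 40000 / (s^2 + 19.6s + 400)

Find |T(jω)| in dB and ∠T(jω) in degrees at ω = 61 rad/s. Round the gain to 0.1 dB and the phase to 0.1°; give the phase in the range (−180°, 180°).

21.1 dB, -160.2°

At s = jω = j61:
quadratic: (j61)² + 19.6·j61 + 400 = -3321 + j1195.6 → |·| ≈ 3529.7, ∠ ≈ 160.20°
|T| = 40000 / 3529.7 ≈ 11.332
Gain = 20 log₁₀(11.332) ≈ 21.09 dB
∠T = 0.00° − 160.20° = -160.20°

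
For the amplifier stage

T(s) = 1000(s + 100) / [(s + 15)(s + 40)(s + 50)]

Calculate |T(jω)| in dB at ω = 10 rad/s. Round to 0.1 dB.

8.5 dB

At s = jω = j10:
zero (s+100): 100 + j10 → |·| = √(100²+10²) = √10100 ≈ 100.5, ∠ = arctan(10/100) ≈ 5.71°
pole (s+15): 15 + j10 → |·| = √(15²+10²) = √325 ≈ 18.028, ∠ = arctan(10/15) ≈ 33.69°
pole (s+40): 40 + j10 → |·| = √(40²+10²) = √1700 ≈ 41.231, ∠ = arctan(10/40) ≈ 14.04°
pole (s+50): 50 + j10 → |·| = √(50²+10²) = √2600 ≈ 50.99, ∠ = arctan(10/50) ≈ 11.31°
|T| = 1000 · 100.5 / 37902 ≈ 2.6516
Gain = 20 log₁₀(2.6516) ≈ 8.47 dB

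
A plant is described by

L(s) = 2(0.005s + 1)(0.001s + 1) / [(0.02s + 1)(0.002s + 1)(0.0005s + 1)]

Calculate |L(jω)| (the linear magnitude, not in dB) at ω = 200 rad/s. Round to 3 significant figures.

At ω = 200 rad/s:
zero (1 + j200·0.005) = 1 + j1 → |·| ≈ 1.4142, ∠ ≈ 45.00°
zero (1 + j200·0.001) = 1 + j0.2 → |·| ≈ 1.0198, ∠ ≈ 11.31°
pole (1 + j200·0.02) = 1 + j4 → |·| ≈ 4.1231, ∠ ≈ 75.96°
pole (1 + j200·0.002) = 1 + j0.4 → |·| ≈ 1.077, ∠ ≈ 21.80°
pole (1 + j200·0.0005) = 1 + j0.1 → |·| ≈ 1.005, ∠ ≈ 5.71°
|L| = 2 · 1.4142 · 1.0198 / (4.1231 · 1.077 · 1.005) ≈ 0.64632

0.646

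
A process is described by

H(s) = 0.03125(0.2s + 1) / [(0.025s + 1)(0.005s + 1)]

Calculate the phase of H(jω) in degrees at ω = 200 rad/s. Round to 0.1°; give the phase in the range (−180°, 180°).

At ω = 200 rad/s:
zero (1 + j200·0.2) = 1 + j40 → |·| ≈ 40.012, ∠ ≈ 88.57°
pole (1 + j200·0.025) = 1 + j5 → |·| ≈ 5.099, ∠ ≈ 78.69°
pole (1 + j200·0.005) = 1 + j1 → |·| ≈ 1.4142, ∠ ≈ 45.00°
∠H = (88.57°) − (78.69° + 45.00°) = -35.12°

-35.1°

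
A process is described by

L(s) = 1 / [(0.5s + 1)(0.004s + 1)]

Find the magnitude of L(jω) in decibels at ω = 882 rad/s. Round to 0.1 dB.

-64.2 dB

At ω = 882 rad/s:
pole (1 + j882·0.5) = 1 + j441 → |·| ≈ 441, ∠ ≈ 89.87°
pole (1 + j882·0.004) = 1 + j3.528 → |·| ≈ 3.667, ∠ ≈ 74.17°
|L| = 1 · 1 / (441 · 3.667) ≈ 0.00061837
Gain = 20 log₁₀(0.00061837) ≈ -64.18 dB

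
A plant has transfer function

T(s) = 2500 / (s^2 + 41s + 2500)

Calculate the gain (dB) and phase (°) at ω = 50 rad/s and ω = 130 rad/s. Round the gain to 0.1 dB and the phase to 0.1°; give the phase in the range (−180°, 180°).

At s = jω = j50:
quadratic: (j50)² + 41·j50 + 2500 = 0 + j2050 → |·| ≈ 2050, ∠ ≈ 90.00°
|T| = 2500 / 2050 ≈ 1.2195
Gain = 20 log₁₀(1.2195) ≈ 1.72 dB
∠T = 0.00° − 90.00° = -90.00°

At s = jω = j130:
quadratic: (j130)² + 41·j130 + 2500 = -14400 + j5330 → |·| ≈ 15355, ∠ ≈ 159.69°
|T| = 2500 / 15355 ≈ 0.16281
Gain = 20 log₁₀(0.16281) ≈ -15.77 dB
∠T = 0.00° − 159.69° = -159.69°

ω = 50: 1.7 dB, -90.0°; ω = 130: -15.8 dB, -159.7°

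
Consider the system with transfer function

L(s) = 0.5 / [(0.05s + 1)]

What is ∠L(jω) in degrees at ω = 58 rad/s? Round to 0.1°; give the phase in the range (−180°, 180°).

-71.0°

At ω = 58 rad/s:
pole (1 + j58·0.05) = 1 + j2.9 → |·| ≈ 3.0676, ∠ ≈ 70.97°
∠L = (0°) − (70.97°) = -70.97°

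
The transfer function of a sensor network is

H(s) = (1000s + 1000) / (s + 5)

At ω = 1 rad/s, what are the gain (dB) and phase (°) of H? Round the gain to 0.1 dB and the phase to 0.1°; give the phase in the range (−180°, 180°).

48.9 dB, 33.7°

Substitute s = j1:
Numerator: 1000(j1) + 1000 = 1000 + j1000
Denominator: (j1) + 5 = 5 + j1
|N| = √(1000² + 1000²) ≈ 1414.2, ∠N ≈ 45.00°
|D| = √(5² + 1²) ≈ 5.099, ∠D ≈ 11.31°
|H| = 1414.2 / 5.099 ≈ 277.35
Gain = 20 log₁₀(277.35) ≈ 48.86 dB
∠H = 45.00° − 11.31° = 33.69°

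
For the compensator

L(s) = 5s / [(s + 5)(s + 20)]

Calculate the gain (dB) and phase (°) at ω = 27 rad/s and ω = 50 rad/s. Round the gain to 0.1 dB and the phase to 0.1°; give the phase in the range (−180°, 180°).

At s = jω = j27:
zero at origin: s = j27 → |·| = 27, ∠ = 90.00°
pole (s+5): 5 + j27 → |·| = √(5²+27²) = √754 ≈ 27.459, ∠ = arctan(27/5) ≈ 79.51°
pole (s+20): 20 + j27 → |·| = √(20²+27²) = √1129 ≈ 33.601, ∠ = arctan(27/20) ≈ 53.47°
|L| = 5 · 27 / 922.65 ≈ 0.14632
Gain = 20 log₁₀(0.14632) ≈ -16.69 dB
∠L = 90.00° − 132.98° = -42.98°

At s = jω = j50:
zero at origin: s = j50 → |·| = 50, ∠ = 90.00°
pole (s+5): 5 + j50 → |·| = √(5²+50²) = √2525 ≈ 50.249, ∠ = arctan(50/5) ≈ 84.29°
pole (s+20): 20 + j50 → |·| = √(20²+50²) = √2900 ≈ 53.852, ∠ = arctan(50/20) ≈ 68.20°
|L| = 5 · 50 / 2706 ≈ 0.092387
Gain = 20 log₁₀(0.092387) ≈ -20.69 dB
∠L = 90.00° − 152.49° = -62.49°

ω = 27: -16.7 dB, -43.0°; ω = 50: -20.7 dB, -62.5°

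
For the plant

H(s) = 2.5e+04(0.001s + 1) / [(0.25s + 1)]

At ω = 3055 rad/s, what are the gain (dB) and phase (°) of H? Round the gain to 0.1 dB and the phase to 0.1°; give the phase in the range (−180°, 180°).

At ω = 3055 rad/s:
zero (1 + j3055·0.001) = 1 + j3.055 → |·| ≈ 3.2145, ∠ ≈ 71.88°
pole (1 + j3055·0.25) = 1 + j763.75 → |·| ≈ 763.75, ∠ ≈ 89.92°
|H| = 2.5e+04 · 3.2145 / (763.75) ≈ 105.22
Gain = 20 log₁₀(105.22) ≈ 40.44 dB
∠H = (71.88°) − (89.92°) = -18.04°

40.4 dB, -18.0°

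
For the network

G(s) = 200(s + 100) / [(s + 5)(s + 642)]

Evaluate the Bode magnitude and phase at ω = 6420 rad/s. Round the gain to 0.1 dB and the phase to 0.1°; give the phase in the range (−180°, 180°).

At s = jω = j6420:
zero (s+100): 100 + j6420 → |·| = √(100²+6420²) = √41226400 ≈ 6420.8, ∠ = arctan(6420/100) ≈ 89.11°
pole (s+5): 5 + j6420 → |·| = √(5²+6420²) = √41216425 ≈ 6420, ∠ = arctan(6420/5) ≈ 89.96°
pole (s+642): 642 + j6420 → |·| = √(642²+6420²) = √41628564 ≈ 6452, ∠ = arctan(6420/642) ≈ 84.29°
|G| = 200 · 6420.8 / 4.1422e+07 ≈ 0.031002
Gain = 20 log₁₀(0.031002) ≈ -30.17 dB
∠G = 89.11° − 174.25° = -85.14°

-30.2 dB, -85.1°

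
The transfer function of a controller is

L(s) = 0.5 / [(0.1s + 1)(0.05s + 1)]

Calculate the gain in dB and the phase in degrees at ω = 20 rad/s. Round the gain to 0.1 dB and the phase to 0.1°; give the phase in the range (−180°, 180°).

At ω = 20 rad/s:
pole (1 + j20·0.1) = 1 + j2 → |·| ≈ 2.2361, ∠ ≈ 63.43°
pole (1 + j20·0.05) = 1 + j1 → |·| ≈ 1.4142, ∠ ≈ 45.00°
|L| = 0.5 · 1 / (2.2361 · 1.4142) ≈ 0.15811
Gain = 20 log₁₀(0.15811) ≈ -16.02 dB
∠L = (0°) − (63.43° + 45.00°) = -108.43°

-16.0 dB, -108.4°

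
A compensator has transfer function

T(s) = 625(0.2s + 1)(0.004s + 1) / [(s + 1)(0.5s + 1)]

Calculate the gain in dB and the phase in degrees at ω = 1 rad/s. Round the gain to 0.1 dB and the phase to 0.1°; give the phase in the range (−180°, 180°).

52.1 dB, -60.0°

At ω = 1 rad/s:
zero (1 + j1·0.2) = 1 + j0.2 → |·| ≈ 1.0198, ∠ ≈ 11.31°
zero (1 + j1·0.004) = 1 + j0.004 → |·| ≈ 1, ∠ ≈ 0.23°
pole (1 + j1·1) = 1 + j1 → |·| ≈ 1.4142, ∠ ≈ 45.00°
pole (1 + j1·0.5) = 1 + j0.5 → |·| ≈ 1.118, ∠ ≈ 26.57°
|T| = 625 · 1.0198 · 1 / (1.4142 · 1.118) ≈ 403.13
Gain = 20 log₁₀(403.13) ≈ 52.11 dB
∠T = (11.31° + 0.23°) − (45.00° + 26.57°) = -60.03°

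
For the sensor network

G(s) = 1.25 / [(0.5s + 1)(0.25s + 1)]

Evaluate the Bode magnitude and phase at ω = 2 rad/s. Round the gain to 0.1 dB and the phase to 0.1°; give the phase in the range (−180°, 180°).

At ω = 2 rad/s:
pole (1 + j2·0.5) = 1 + j1 → |·| ≈ 1.4142, ∠ ≈ 45.00°
pole (1 + j2·0.25) = 1 + j0.5 → |·| ≈ 1.118, ∠ ≈ 26.57°
|G| = 1.25 · 1 / (1.4142 · 1.118) ≈ 0.7906
Gain = 20 log₁₀(0.7906) ≈ -2.04 dB
∠G = (0°) − (45.00° + 26.57°) = -71.57°

-2.0 dB, -71.6°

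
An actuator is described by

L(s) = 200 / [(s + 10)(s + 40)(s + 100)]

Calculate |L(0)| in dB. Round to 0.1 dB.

L(0) = 200 / (10·40·100) = 0.005
20 log₁₀(0.005) ≈ -46.02 dB

-46.0 dB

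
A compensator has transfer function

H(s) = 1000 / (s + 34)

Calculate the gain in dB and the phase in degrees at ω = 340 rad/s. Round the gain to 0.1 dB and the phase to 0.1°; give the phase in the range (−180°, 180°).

9.3 dB, -84.3°

At s = jω = j340:
pole (s+34): 34 + j340 → |·| = √(34²+340²) = √116756 ≈ 341.7, ∠ = arctan(340/34) ≈ 84.29°
|H| = 1000 / 341.7 ≈ 2.9265
Gain = 20 log₁₀(2.9265) ≈ 9.33 dB
∠H = 0.00° − 84.29° = -84.29°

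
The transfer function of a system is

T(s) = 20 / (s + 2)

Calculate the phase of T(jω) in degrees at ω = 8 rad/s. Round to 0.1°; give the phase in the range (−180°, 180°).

At s = jω = j8:
pole (s+2): 2 + j8 → |·| = √(2²+8²) = √68 ≈ 8.2462, ∠ = arctan(8/2) ≈ 75.96°
∠T = 0.00° − 75.96° = -75.96°

-76.0°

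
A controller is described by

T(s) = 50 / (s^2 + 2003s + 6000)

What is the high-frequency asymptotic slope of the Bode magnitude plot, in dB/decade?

-40 dB/decade

Each pole contributes −20 dB/decade at high frequency; each zero contributes +20 dB/decade.
Net: 0 zero(s) − 2 pole(s) → -40 dB/decade.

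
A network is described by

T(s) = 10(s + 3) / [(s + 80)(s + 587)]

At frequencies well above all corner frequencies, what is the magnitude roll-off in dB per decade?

-20 dB/decade

Each pole contributes −20 dB/decade at high frequency; each zero contributes +20 dB/decade.
Net: 1 zero(s) − 2 pole(s) → -20 dB/decade.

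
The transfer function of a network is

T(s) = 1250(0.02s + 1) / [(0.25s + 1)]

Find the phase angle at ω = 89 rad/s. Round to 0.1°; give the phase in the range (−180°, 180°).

At ω = 89 rad/s:
zero (1 + j89·0.02) = 1 + j1.78 → |·| ≈ 2.0417, ∠ ≈ 60.67°
pole (1 + j89·0.25) = 1 + j22.25 → |·| ≈ 22.272, ∠ ≈ 87.43°
∠T = (60.67°) − (87.43°) = -26.76°

-26.8°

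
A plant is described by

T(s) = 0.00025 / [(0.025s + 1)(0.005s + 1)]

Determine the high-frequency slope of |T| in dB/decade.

Each pole contributes −20 dB/decade at high frequency; each zero contributes +20 dB/decade.
Net: 0 zero(s) − 2 pole(s) → -40 dB/decade.

-40 dB/decade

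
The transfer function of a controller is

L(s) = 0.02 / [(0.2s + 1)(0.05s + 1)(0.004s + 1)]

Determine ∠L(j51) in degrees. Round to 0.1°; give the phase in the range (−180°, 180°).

-164.5°

At ω = 51 rad/s:
pole (1 + j51·0.2) = 1 + j10.2 → |·| ≈ 10.249, ∠ ≈ 84.40°
pole (1 + j51·0.05) = 1 + j2.55 → |·| ≈ 2.7391, ∠ ≈ 68.59°
pole (1 + j51·0.004) = 1 + j0.204 → |·| ≈ 1.0206, ∠ ≈ 11.53°
∠L = (0°) − (84.40° + 68.59° + 11.53°) = -164.52°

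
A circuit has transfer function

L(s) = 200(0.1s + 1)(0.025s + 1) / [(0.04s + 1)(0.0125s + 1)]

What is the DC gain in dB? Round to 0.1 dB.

L(0) = 200 · 1 / 1 = 200
20 log₁₀(200) ≈ 46.02 dB

46.0 dB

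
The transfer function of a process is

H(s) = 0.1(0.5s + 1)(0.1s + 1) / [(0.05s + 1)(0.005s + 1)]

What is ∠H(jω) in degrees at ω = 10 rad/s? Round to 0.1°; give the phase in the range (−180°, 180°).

At ω = 10 rad/s:
zero (1 + j10·0.5) = 1 + j5 → |·| ≈ 5.099, ∠ ≈ 78.69°
zero (1 + j10·0.1) = 1 + j1 → |·| ≈ 1.4142, ∠ ≈ 45.00°
pole (1 + j10·0.05) = 1 + j0.5 → |·| ≈ 1.118, ∠ ≈ 26.57°
pole (1 + j10·0.005) = 1 + j0.05 → |·| ≈ 1.0012, ∠ ≈ 2.86°
∠H = (78.69° + 45.00°) − (26.57° + 2.86°) = 94.26°

94.3°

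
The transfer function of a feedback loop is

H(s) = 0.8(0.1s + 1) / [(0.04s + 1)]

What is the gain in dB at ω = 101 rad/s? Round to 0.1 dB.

5.8 dB

At ω = 101 rad/s:
zero (1 + j101·0.1) = 1 + j10.1 → |·| ≈ 10.149, ∠ ≈ 84.35°
pole (1 + j101·0.04) = 1 + j4.04 → |·| ≈ 4.1619, ∠ ≈ 76.10°
|H| = 0.8 · 10.149 / (4.1619) ≈ 1.9508
Gain = 20 log₁₀(1.9508) ≈ 5.80 dB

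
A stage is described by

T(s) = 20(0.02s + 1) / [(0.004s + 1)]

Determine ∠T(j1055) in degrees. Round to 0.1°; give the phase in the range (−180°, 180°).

10.6°

At ω = 1055 rad/s:
zero (1 + j1055·0.02) = 1 + j21.1 → |·| ≈ 21.124, ∠ ≈ 87.29°
pole (1 + j1055·0.004) = 1 + j4.22 → |·| ≈ 4.3369, ∠ ≈ 76.67°
∠T = (87.29°) − (76.67°) = 10.62°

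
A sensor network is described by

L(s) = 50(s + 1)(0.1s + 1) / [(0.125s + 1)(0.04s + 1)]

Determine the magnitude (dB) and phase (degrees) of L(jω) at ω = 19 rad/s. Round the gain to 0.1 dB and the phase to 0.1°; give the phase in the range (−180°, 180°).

At ω = 19 rad/s:
zero (1 + j19·1) = 1 + j19 → |·| ≈ 19.026, ∠ ≈ 86.99°
zero (1 + j19·0.1) = 1 + j1.9 → |·| ≈ 2.1471, ∠ ≈ 62.24°
pole (1 + j19·0.125) = 1 + j2.375 → |·| ≈ 2.5769, ∠ ≈ 67.17°
pole (1 + j19·0.04) = 1 + j0.76 → |·| ≈ 1.256, ∠ ≈ 37.23°
|L| = 50 · 19.026 · 2.1471 / (2.5769 · 1.256) ≈ 631.08
Gain = 20 log₁₀(631.08) ≈ 56.00 dB
∠L = (86.99° + 62.24°) − (67.17° + 37.23°) = 44.83°

56.0 dB, 44.8°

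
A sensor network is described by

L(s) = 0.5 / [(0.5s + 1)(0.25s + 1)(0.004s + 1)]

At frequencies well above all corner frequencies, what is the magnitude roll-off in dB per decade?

Each pole contributes −20 dB/decade at high frequency; each zero contributes +20 dB/decade.
Net: 0 zero(s) − 3 pole(s) → -60 dB/decade.

-60 dB/decade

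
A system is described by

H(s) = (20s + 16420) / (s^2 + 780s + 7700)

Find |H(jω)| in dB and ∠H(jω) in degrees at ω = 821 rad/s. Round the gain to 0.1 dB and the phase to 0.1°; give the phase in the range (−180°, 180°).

-32.0 dB, -91.1°

Substitute s = j821:
Numerator: 20(j821) + 16420 = 16420 + j16420
Denominator: (j821)^2 + 780(j821) + 7700 = -666341 + j640380
|N| = √(16420² + 16420²) ≈ 23221, ∠N ≈ 45.00°
|D| = √(666341² + 640380²) ≈ 9.2417e+05, ∠D ≈ 136.14°
|H| = 23221 / 9.2417e+05 ≈ 0.025126
Gain = 20 log₁₀(0.025126) ≈ -32.00 dB
∠H = 45.00° − 136.14° = -91.14°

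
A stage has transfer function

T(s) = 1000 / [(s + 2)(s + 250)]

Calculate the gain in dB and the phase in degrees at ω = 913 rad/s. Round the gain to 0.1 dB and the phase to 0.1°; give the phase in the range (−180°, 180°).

-58.7 dB, -164.6°

At s = jω = j913:
pole (s+2): 2 + j913 → |·| = √(2²+913²) = √833573 ≈ 913, ∠ = arctan(913/2) ≈ 89.87°
pole (s+250): 250 + j913 → |·| = √(250²+913²) = √896069 ≈ 946.61, ∠ = arctan(913/250) ≈ 74.69°
|T| = 1000 / 8.6425e+05 ≈ 0.0011571
Gain = 20 log₁₀(0.0011571) ≈ -58.73 dB
∠T = 0.00° − 164.56° = -164.56°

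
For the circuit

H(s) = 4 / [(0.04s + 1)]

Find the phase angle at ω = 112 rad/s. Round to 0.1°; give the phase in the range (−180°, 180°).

-77.4°

At ω = 112 rad/s:
pole (1 + j112·0.04) = 1 + j4.48 → |·| ≈ 4.5903, ∠ ≈ 77.42°
∠H = (0°) − (77.42°) = -77.42°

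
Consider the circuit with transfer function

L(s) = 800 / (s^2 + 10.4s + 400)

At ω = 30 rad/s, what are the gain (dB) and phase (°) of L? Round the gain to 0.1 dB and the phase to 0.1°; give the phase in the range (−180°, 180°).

At s = jω = j30:
quadratic: (j30)² + 10.4·j30 + 400 = -500 + j312 → |·| ≈ 589.36, ∠ ≈ 148.04°
|L| = 800 / 589.36 ≈ 1.3574
Gain = 20 log₁₀(1.3574) ≈ 2.65 dB
∠L = 0.00° − 148.04° = -148.04°

2.7 dB, -148.0°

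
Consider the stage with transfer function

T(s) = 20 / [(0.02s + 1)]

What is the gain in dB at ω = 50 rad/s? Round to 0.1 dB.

23.0 dB

At ω = 50 rad/s:
pole (1 + j50·0.02) = 1 + j1 → |·| ≈ 1.4142, ∠ ≈ 45.00°
|T| = 20 · 1 / (1.4142) ≈ 14.142
Gain = 20 log₁₀(14.142) ≈ 23.01 dB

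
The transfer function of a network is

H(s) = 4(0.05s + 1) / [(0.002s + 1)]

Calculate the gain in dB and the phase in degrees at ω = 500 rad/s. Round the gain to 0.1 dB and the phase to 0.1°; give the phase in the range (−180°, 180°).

37.0 dB, 42.7°

At ω = 500 rad/s:
zero (1 + j500·0.05) = 1 + j25 → |·| ≈ 25.02, ∠ ≈ 87.71°
pole (1 + j500·0.002) = 1 + j1 → |·| ≈ 1.4142, ∠ ≈ 45.00°
|H| = 4 · 25.02 / (1.4142) ≈ 70.768
Gain = 20 log₁₀(70.768) ≈ 37.00 dB
∠H = (87.71°) − (45.00°) = 42.71°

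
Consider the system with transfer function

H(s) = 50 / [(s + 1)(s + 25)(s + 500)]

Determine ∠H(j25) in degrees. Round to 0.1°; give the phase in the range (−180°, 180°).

At s = jω = j25:
pole (s+1): 1 + j25 → |·| = √(1²+25²) = √626 ≈ 25.02, ∠ = arctan(25/1) ≈ 87.71°
pole (s+25): 25 + j25 → |·| = √(25²+25²) = √1250 ≈ 35.355, ∠ = arctan(25/25) ≈ 45.00°
pole (s+500): 500 + j25 → |·| = √(500²+25²) = √250625 ≈ 500.62, ∠ = arctan(25/500) ≈ 2.86°
∠H = 0.00° − 135.57° = -135.57°

-135.6°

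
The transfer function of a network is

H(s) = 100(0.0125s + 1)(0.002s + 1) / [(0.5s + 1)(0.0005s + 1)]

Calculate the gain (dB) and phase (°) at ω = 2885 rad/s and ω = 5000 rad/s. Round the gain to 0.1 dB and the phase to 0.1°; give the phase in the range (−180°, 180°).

ω = 2885: 18.4 dB, 23.4°; ω = 5000: 19.4 dB, 15.2°

At ω = 2885 rad/s:
zero (1 + j2885·0.0125) = 1 + j36.0625 → |·| ≈ 36.076, ∠ ≈ 88.41°
zero (1 + j2885·0.002) = 1 + j5.77 → |·| ≈ 5.856, ∠ ≈ 80.17°
pole (1 + j2885·0.5) = 1 + j1442.5 → |·| ≈ 1442.5, ∠ ≈ 89.96°
pole (1 + j2885·0.0005) = 1 + j1.4425 → |·| ≈ 1.7552, ∠ ≈ 55.27°
|H| = 100 · 36.076 · 5.856 / (1442.5 · 1.7552) ≈ 8.3441
Gain = 20 log₁₀(8.3441) ≈ 18.43 dB
∠H = (88.41° + 80.17°) − (89.96° + 55.27°) = 23.35°

At ω = 5000 rad/s:
zero (1 + j5000·0.0125) = 1 + j62.5 → |·| ≈ 62.508, ∠ ≈ 89.08°
zero (1 + j5000·0.002) = 1 + j10 → |·| ≈ 10.05, ∠ ≈ 84.29°
pole (1 + j5000·0.5) = 1 + j2500 → |·| ≈ 2500, ∠ ≈ 89.98°
pole (1 + j5000·0.0005) = 1 + j2.5 → |·| ≈ 2.6926, ∠ ≈ 68.20°
|H| = 100 · 62.508 · 10.05 / (2500 · 2.6926) ≈ 9.3323
Gain = 20 log₁₀(9.3323) ≈ 19.40 dB
∠H = (89.08° + 84.29°) − (89.98° + 68.20°) = 15.19°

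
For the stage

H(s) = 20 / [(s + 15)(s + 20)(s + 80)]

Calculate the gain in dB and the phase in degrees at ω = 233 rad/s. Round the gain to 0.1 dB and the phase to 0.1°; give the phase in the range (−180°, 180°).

-116.6 dB, 117.5°

At s = jω = j233:
pole (s+15): 15 + j233 → |·| = √(15²+233²) = √54514 ≈ 233.48, ∠ = arctan(233/15) ≈ 86.32°
pole (s+20): 20 + j233 → |·| = √(20²+233²) = √54689 ≈ 233.86, ∠ = arctan(233/20) ≈ 85.09°
pole (s+80): 80 + j233 → |·| = √(80²+233²) = √60689 ≈ 246.35, ∠ = arctan(233/80) ≈ 71.05°
|H| = 20 / 1.3451e+07 ≈ 1.4869e-06
Gain = 20 log₁₀(1.4869e-06) ≈ -116.55 dB
∠H = 0.00° − 242.46° = -242.46° ≡ 117.54° (principal value)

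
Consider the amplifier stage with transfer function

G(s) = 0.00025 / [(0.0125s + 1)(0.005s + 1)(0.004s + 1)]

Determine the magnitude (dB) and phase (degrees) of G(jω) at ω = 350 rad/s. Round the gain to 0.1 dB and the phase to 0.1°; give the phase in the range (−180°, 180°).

At ω = 350 rad/s:
pole (1 + j350·0.0125) = 1 + j4.375 → |·| ≈ 4.4878, ∠ ≈ 77.12°
pole (1 + j350·0.005) = 1 + j1.75 → |·| ≈ 2.0156, ∠ ≈ 60.26°
pole (1 + j350·0.004) = 1 + j1.4 → |·| ≈ 1.7205, ∠ ≈ 54.46°
|G| = 0.00025 · 1 / (4.4878 · 2.0156 · 1.7205) ≈ 1.6064e-05
Gain = 20 log₁₀(1.6064e-05) ≈ -95.88 dB
∠G = (0°) − (77.12° + 60.26° + 54.46°) = -191.84° ≡ 168.16° (principal value)

-95.9 dB, 168.2°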